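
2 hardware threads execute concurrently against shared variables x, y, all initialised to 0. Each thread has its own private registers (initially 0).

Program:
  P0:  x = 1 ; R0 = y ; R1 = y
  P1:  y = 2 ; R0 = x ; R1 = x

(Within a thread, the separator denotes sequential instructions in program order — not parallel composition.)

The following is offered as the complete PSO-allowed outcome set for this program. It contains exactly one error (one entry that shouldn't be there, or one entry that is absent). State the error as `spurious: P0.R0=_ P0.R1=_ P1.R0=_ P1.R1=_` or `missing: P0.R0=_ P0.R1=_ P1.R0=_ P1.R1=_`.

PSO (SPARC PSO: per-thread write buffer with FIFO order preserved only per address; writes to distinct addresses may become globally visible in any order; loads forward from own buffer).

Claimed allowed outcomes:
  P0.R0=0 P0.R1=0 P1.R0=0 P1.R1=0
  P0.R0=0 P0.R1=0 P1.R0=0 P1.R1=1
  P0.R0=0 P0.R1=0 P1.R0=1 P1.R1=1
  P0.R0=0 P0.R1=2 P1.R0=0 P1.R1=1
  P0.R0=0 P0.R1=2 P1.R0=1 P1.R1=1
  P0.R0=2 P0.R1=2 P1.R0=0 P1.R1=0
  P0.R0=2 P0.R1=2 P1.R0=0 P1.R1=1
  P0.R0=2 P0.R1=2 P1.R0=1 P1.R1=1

outcome vector order: (P0.R0,P0.R1,P1.R0,P1.R1)
PSO (9): 0000; 0001; 0011; 0200; 0201; 0211; 2200; 2201; 2211
PSO∖claimed = {0200}

missing: P0.R0=0 P0.R1=2 P1.R0=0 P1.R1=0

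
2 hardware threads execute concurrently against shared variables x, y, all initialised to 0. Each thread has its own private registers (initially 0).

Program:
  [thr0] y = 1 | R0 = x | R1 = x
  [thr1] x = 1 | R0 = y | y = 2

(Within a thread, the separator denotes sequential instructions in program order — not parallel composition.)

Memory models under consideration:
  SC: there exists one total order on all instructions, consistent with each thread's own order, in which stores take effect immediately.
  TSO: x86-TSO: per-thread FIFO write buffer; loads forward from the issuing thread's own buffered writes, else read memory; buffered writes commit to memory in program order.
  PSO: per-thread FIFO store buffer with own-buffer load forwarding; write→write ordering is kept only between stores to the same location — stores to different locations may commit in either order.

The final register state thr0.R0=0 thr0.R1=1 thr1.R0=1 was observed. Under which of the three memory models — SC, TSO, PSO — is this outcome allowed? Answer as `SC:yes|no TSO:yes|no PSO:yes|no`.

SC:yes TSO:yes PSO:yes

outcome vector order: (thr0.R0,thr0.R1,thr1.R0)
SC (4): 001 011 110 111
TSO (6): 000 001 010 011 110 111
PSO (6): 000 001 010 011 110 111
target 011 ∈ {SC,TSO,PSO}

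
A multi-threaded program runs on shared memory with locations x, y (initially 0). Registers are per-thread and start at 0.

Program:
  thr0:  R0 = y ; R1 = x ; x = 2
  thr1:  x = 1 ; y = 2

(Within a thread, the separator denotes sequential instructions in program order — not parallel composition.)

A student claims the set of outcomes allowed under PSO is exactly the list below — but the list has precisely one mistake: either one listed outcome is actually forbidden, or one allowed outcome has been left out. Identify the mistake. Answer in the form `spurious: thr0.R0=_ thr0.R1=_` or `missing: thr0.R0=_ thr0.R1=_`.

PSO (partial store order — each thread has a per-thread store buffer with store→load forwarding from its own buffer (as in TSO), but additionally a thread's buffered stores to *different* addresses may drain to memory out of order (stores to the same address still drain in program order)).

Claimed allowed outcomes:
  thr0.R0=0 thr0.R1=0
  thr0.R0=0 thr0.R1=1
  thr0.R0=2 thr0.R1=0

missing: thr0.R0=2 thr0.R1=1

outcome vector order: (thr0.R0,thr0.R1)
[PSO] allowed = {0/0, 0/1, 2/0, 2/1}
PSO∖claimed = {2/1}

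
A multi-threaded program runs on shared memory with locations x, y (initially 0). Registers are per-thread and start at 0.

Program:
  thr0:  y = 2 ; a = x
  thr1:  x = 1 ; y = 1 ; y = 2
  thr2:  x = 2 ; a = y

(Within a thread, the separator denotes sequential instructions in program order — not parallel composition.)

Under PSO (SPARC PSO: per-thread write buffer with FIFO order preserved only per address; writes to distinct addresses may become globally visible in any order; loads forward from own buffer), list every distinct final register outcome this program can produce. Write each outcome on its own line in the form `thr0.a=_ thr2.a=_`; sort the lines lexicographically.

thr0.a=0 thr2.a=0
thr0.a=0 thr2.a=1
thr0.a=0 thr2.a=2
thr0.a=1 thr2.a=0
thr0.a=1 thr2.a=1
thr0.a=1 thr2.a=2
thr0.a=2 thr2.a=0
thr0.a=2 thr2.a=1
thr0.a=2 thr2.a=2

outcome vector order: (thr0.a,thr2.a)
|PSO outcomes| = 9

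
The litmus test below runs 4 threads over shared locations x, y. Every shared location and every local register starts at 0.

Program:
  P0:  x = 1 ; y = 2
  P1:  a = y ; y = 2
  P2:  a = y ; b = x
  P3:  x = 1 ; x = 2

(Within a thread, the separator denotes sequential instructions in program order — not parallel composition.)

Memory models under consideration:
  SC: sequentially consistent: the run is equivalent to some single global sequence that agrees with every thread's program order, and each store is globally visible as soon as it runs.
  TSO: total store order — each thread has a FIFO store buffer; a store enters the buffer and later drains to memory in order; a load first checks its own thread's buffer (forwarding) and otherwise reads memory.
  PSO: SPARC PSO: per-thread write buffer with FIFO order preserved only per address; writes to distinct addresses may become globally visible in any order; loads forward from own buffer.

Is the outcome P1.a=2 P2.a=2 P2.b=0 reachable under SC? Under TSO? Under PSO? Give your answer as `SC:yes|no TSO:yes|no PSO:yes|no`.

SC:no TSO:no PSO:yes

outcome vector order: (P1.a,P2.a,P2.b)
SC (11): (0,0,0), (0,0,1), (0,0,2), (0,2,0), (0,2,1), (0,2,2), (2,0,0), (2,0,1), (2,0,2), (2,2,1), (2,2,2)
TSO (11): (0,0,0), (0,0,1), (0,0,2), (0,2,0), (0,2,1), (0,2,2), (2,0,0), (2,0,1), (2,0,2), (2,2,1), (2,2,2)
PSO (12): (0,0,0), (0,0,1), (0,0,2), (0,2,0), (0,2,1), (0,2,2), (2,0,0), (2,0,1), (2,0,2), (2,2,0), (2,2,1), (2,2,2)
target (2,2,0) ∈ {PSO}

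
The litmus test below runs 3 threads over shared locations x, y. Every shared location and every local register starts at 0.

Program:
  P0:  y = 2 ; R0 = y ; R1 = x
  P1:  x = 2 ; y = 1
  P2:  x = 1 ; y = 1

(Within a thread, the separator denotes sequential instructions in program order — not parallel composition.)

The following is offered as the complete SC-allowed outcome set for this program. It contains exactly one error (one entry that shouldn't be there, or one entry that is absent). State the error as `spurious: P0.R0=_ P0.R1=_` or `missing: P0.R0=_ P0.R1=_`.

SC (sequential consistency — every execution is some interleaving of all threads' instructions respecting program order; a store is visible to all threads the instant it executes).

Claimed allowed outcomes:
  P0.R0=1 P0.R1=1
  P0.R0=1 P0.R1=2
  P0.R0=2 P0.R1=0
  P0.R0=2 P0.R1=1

missing: P0.R0=2 P0.R1=2

outcome vector order: (P0.R0,P0.R1)
SC (5): 1/1; 1/2; 2/0; 2/1; 2/2
SC∖claimed = {2/2}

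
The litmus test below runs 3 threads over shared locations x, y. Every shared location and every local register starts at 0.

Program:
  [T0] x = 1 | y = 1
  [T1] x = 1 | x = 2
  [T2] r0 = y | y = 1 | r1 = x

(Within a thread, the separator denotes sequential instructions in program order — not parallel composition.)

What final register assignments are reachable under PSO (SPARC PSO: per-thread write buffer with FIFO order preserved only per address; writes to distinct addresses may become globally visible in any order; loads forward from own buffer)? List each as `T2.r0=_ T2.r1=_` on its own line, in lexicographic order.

outcome vector order: (T2.r0,T2.r1)
|PSO outcomes| = 6

T2.r0=0 T2.r1=0
T2.r0=0 T2.r1=1
T2.r0=0 T2.r1=2
T2.r0=1 T2.r1=0
T2.r0=1 T2.r1=1
T2.r0=1 T2.r1=2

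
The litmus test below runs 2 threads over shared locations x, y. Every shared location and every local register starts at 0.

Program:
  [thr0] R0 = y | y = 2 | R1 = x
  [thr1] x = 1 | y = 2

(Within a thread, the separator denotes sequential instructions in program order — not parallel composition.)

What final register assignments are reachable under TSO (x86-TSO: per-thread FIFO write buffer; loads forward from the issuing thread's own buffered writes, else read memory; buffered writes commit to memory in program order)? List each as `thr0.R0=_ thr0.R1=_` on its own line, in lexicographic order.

thr0.R0=0 thr0.R1=0
thr0.R0=0 thr0.R1=1
thr0.R0=2 thr0.R1=1

outcome vector order: (thr0.R0,thr0.R1)
|TSO outcomes| = 3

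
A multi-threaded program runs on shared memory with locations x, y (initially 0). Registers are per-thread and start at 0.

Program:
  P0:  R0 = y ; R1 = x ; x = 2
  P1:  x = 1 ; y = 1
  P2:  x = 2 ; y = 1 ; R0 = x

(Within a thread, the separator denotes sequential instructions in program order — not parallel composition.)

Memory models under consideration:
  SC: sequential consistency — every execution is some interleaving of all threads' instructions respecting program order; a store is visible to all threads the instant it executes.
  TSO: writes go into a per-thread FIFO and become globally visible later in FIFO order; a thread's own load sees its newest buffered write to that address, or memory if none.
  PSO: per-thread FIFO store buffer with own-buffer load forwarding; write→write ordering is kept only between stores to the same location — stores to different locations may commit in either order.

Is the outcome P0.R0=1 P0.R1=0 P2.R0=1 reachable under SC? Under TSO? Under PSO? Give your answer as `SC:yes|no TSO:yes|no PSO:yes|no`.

SC:no TSO:no PSO:yes

outcome vector order: (P0.R0,P0.R1,P2.R0)
under SC → <0 0 1> <0 0 2> <0 1 1> <0 1 2> <0 2 1> <0 2 2> <1 1 1> <1 1 2> <1 2 1> <1 2 2>
under TSO → <0 0 1> <0 0 2> <0 1 1> <0 1 2> <0 2 1> <0 2 2> <1 1 1> <1 1 2> <1 2 1> <1 2 2>
under PSO → <0 0 1> <0 0 2> <0 1 1> <0 1 2> <0 2 1> <0 2 2> <1 0 1> <1 0 2> <1 1 1> <1 1 2> <1 2 1> <1 2 2>
target <1 0 1> ∈ {PSO}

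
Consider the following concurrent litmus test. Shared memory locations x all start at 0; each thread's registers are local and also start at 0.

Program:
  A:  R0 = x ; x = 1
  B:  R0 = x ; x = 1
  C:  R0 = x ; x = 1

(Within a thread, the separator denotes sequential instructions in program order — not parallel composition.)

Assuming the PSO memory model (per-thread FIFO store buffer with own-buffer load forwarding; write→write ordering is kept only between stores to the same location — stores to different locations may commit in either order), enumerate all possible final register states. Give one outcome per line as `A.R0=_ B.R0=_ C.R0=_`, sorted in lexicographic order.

outcome vector order: (A.R0,B.R0,C.R0)
|PSO outcomes| = 7

A.R0=0 B.R0=0 C.R0=0
A.R0=0 B.R0=0 C.R0=1
A.R0=0 B.R0=1 C.R0=0
A.R0=0 B.R0=1 C.R0=1
A.R0=1 B.R0=0 C.R0=0
A.R0=1 B.R0=0 C.R0=1
A.R0=1 B.R0=1 C.R0=0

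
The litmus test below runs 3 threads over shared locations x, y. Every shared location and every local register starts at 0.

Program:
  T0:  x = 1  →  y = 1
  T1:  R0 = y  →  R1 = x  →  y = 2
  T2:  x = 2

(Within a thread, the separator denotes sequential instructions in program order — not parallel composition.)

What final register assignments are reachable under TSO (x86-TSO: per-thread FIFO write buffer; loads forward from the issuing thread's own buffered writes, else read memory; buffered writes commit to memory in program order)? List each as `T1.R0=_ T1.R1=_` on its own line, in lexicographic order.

T1.R0=0 T1.R1=0
T1.R0=0 T1.R1=1
T1.R0=0 T1.R1=2
T1.R0=1 T1.R1=1
T1.R0=1 T1.R1=2

outcome vector order: (T1.R0,T1.R1)
|TSO outcomes| = 5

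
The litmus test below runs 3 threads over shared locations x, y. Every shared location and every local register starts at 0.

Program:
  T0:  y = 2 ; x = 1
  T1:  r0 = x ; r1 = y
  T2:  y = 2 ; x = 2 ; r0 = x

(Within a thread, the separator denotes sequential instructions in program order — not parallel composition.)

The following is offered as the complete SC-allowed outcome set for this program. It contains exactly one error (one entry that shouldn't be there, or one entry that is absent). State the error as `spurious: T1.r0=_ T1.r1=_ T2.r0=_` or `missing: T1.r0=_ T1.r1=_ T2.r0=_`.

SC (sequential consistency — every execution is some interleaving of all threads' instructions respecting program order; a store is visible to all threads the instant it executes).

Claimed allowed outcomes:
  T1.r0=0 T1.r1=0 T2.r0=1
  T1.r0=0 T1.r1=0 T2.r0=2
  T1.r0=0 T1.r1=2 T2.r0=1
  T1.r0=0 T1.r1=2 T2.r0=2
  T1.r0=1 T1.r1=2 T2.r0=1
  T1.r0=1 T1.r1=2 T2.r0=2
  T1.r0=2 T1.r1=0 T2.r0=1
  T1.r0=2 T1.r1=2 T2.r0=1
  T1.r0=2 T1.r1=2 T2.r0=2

outcome vector order: (T1.r0,T1.r1,T2.r0)
under SC → (0,0,1), (0,0,2), (0,2,1), (0,2,2), (1,2,1), (1,2,2), (2,2,1), (2,2,2)
claimed∖SC = {(2,0,1)}

spurious: T1.r0=2 T1.r1=0 T2.r0=1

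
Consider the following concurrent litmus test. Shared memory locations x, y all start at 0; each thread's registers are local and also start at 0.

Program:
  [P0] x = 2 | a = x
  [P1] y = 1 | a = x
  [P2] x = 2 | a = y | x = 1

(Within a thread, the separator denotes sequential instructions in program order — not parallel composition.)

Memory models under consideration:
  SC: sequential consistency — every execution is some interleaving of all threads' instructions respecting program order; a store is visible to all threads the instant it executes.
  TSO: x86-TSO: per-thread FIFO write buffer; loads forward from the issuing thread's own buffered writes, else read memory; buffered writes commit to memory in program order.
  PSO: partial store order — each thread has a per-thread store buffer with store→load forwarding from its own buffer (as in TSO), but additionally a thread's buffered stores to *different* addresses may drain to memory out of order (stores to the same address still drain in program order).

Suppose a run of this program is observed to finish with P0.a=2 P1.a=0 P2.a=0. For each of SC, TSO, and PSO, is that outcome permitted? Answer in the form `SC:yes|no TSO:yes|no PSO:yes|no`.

outcome vector order: (P0.a,P1.a,P2.a)
SC (10): (1,0,1), (1,1,0), (1,1,1), (1,2,0), (1,2,1), (2,0,1), (2,1,0), (2,1,1), (2,2,0), (2,2,1)
TSO (12): (1,0,0), (1,0,1), (1,1,0), (1,1,1), (1,2,0), (1,2,1), (2,0,0), (2,0,1), (2,1,0), (2,1,1), (2,2,0), (2,2,1)
PSO (12): (1,0,0), (1,0,1), (1,1,0), (1,1,1), (1,2,0), (1,2,1), (2,0,0), (2,0,1), (2,1,0), (2,1,1), (2,2,0), (2,2,1)
target (2,0,0) ∈ {TSO,PSO}

SC:no TSO:yes PSO:yes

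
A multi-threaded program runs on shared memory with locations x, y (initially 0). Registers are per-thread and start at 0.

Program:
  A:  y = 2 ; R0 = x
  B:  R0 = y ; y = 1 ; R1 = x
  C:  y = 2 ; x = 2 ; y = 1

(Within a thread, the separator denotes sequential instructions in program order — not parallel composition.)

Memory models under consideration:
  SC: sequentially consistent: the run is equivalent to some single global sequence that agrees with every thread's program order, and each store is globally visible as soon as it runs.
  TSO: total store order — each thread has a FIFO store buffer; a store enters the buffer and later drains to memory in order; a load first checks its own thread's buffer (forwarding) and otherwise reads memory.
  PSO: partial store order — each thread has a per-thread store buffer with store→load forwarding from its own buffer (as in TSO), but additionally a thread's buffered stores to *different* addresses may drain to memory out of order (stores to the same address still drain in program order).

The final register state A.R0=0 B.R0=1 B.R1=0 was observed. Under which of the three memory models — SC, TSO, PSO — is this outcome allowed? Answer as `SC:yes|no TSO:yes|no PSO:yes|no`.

outcome vector order: (A.R0,B.R0,B.R1)
under SC → <0 0 0>; <0 0 2>; <0 1 2>; <0 2 0>; <0 2 2>; <2 0 0>; <2 0 2>; <2 1 2>; <2 2 0>; <2 2 2>
under TSO → <0 0 0>; <0 0 2>; <0 1 2>; <0 2 0>; <0 2 2>; <2 0 0>; <2 0 2>; <2 1 2>; <2 2 0>; <2 2 2>
under PSO → <0 0 0>; <0 0 2>; <0 1 0>; <0 1 2>; <0 2 0>; <0 2 2>; <2 0 0>; <2 0 2>; <2 1 0>; <2 1 2>; <2 2 0>; <2 2 2>
target <0 1 0> ∈ {PSO}

SC:no TSO:no PSO:yes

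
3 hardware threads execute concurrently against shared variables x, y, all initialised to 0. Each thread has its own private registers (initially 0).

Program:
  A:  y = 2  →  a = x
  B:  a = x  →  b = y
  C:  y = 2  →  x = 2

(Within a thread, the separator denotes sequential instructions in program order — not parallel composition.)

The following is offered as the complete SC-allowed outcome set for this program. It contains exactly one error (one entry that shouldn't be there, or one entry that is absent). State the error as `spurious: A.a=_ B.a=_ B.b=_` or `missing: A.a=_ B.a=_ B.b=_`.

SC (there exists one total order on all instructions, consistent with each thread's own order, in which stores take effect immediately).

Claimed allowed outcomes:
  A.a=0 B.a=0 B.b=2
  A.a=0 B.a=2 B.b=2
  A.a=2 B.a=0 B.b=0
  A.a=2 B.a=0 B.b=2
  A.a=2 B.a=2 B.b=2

missing: A.a=0 B.a=0 B.b=0

outcome vector order: (A.a,B.a,B.b)
SC (6): <0 0 0>, <0 0 2>, <0 2 2>, <2 0 0>, <2 0 2>, <2 2 2>
SC∖claimed = {<0 0 0>}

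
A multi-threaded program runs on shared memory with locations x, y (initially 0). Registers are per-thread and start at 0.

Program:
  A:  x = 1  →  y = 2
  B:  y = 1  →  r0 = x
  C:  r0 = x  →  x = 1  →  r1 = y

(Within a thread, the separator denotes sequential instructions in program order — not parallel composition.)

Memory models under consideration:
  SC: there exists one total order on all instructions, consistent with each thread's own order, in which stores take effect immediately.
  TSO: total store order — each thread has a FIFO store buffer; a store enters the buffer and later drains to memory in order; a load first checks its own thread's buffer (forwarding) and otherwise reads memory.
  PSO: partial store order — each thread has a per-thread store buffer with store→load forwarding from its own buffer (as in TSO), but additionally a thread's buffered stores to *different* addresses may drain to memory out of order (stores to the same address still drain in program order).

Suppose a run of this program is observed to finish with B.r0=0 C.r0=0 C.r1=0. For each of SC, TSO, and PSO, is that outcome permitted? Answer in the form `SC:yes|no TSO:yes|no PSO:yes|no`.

SC:no TSO:yes PSO:yes

outcome vector order: (B.r0,C.r0,C.r1)
[SC] allowed = {<0 0 1> <0 0 2> <0 1 1> <0 1 2> <1 0 0> <1 0 1> <1 0 2> <1 1 0> <1 1 1> <1 1 2>}
[TSO] allowed = {<0 0 0> <0 0 1> <0 0 2> <0 1 0> <0 1 1> <0 1 2> <1 0 0> <1 0 1> <1 0 2> <1 1 0> <1 1 1> <1 1 2>}
[PSO] allowed = {<0 0 0> <0 0 1> <0 0 2> <0 1 0> <0 1 1> <0 1 2> <1 0 0> <1 0 1> <1 0 2> <1 1 0> <1 1 1> <1 1 2>}
target <0 0 0> ∈ {TSO,PSO}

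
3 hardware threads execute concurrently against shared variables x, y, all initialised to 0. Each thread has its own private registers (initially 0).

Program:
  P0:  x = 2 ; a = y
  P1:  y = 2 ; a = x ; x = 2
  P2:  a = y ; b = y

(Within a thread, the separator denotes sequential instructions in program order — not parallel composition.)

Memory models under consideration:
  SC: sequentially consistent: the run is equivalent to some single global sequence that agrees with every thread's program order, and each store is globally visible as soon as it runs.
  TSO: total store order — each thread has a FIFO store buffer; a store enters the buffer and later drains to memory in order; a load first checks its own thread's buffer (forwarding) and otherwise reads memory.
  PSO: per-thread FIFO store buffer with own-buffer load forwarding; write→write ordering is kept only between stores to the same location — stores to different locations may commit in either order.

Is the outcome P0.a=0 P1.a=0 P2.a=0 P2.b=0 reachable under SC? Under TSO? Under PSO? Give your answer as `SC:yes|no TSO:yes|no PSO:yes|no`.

outcome vector order: (P0.a,P1.a,P2.a,P2.b)
SC: 9 outcomes — {<0 2 0 0> <0 2 0 2> <0 2 2 2> <2 0 0 0> <2 0 0 2> <2 0 2 2> <2 2 0 0> <2 2 0 2> <2 2 2 2>}
TSO: 12 outcomes — {<0 0 0 0> <0 0 0 2> <0 0 2 2> <0 2 0 0> <0 2 0 2> <0 2 2 2> <2 0 0 0> <2 0 0 2> <2 0 2 2> <2 2 0 0> <2 2 0 2> <2 2 2 2>}
PSO: 12 outcomes — {<0 0 0 0> <0 0 0 2> <0 0 2 2> <0 2 0 0> <0 2 0 2> <0 2 2 2> <2 0 0 0> <2 0 0 2> <2 0 2 2> <2 2 0 0> <2 2 0 2> <2 2 2 2>}
target <0 0 0 0> ∈ {TSO,PSO}

SC:no TSO:yes PSO:yes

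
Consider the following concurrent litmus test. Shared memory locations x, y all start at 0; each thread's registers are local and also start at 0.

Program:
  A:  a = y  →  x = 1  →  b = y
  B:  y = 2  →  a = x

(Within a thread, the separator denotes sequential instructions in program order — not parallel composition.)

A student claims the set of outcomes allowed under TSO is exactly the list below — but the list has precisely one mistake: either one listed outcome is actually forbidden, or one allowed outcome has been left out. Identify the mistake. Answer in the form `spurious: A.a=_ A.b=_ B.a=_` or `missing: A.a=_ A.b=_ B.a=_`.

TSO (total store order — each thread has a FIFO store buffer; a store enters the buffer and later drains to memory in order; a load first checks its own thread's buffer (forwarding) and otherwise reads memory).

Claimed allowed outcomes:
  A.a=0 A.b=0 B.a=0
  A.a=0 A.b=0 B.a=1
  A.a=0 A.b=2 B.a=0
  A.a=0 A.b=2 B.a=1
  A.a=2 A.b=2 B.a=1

missing: A.a=2 A.b=2 B.a=0

outcome vector order: (A.a,A.b,B.a)
under TSO → <0 0 0>, <0 0 1>, <0 2 0>, <0 2 1>, <2 2 0>, <2 2 1>
TSO∖claimed = {<2 2 0>}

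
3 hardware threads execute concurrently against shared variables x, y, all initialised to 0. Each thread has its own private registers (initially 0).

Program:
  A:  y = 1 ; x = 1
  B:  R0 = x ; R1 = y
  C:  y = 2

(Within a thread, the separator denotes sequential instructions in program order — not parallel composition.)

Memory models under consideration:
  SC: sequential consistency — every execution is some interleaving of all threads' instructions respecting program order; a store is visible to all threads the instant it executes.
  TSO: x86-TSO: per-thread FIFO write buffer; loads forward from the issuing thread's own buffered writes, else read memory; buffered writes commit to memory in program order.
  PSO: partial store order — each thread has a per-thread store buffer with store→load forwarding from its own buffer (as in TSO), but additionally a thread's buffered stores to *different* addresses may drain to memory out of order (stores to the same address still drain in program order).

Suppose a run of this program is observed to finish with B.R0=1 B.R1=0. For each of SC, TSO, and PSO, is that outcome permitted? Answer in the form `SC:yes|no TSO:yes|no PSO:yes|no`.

outcome vector order: (B.R0,B.R1)
SC: 5 outcomes — {(0,0) (0,1) (0,2) (1,1) (1,2)}
TSO: 5 outcomes — {(0,0) (0,1) (0,2) (1,1) (1,2)}
PSO: 6 outcomes — {(0,0) (0,1) (0,2) (1,0) (1,1) (1,2)}
target (1,0) ∈ {PSO}

SC:no TSO:no PSO:yes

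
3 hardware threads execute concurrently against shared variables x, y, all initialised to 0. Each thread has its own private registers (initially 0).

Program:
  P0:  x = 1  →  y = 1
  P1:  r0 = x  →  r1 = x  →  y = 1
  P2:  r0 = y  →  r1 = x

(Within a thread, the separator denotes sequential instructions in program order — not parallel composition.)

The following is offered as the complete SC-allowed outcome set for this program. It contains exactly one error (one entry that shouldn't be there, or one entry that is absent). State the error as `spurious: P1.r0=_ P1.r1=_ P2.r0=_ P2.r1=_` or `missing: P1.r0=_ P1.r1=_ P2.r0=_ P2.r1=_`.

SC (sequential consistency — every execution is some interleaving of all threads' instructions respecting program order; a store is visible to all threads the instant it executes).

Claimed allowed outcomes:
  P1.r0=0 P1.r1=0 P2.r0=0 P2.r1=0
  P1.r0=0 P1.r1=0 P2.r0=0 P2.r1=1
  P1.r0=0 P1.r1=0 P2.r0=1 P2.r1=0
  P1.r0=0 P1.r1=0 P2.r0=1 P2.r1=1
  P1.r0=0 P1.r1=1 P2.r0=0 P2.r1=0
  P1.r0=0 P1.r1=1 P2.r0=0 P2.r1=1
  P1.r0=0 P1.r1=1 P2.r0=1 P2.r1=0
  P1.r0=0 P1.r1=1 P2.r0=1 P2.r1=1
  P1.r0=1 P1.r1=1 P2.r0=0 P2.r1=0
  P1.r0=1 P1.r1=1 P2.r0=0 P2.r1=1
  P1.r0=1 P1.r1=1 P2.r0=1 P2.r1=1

outcome vector order: (P1.r0,P1.r1,P2.r0,P2.r1)
under SC → 0000, 0001, 0010, 0011, 0100, 0101, 0111, 1100, 1101, 1111
claimed∖SC = {0110}

spurious: P1.r0=0 P1.r1=1 P2.r0=1 P2.r1=0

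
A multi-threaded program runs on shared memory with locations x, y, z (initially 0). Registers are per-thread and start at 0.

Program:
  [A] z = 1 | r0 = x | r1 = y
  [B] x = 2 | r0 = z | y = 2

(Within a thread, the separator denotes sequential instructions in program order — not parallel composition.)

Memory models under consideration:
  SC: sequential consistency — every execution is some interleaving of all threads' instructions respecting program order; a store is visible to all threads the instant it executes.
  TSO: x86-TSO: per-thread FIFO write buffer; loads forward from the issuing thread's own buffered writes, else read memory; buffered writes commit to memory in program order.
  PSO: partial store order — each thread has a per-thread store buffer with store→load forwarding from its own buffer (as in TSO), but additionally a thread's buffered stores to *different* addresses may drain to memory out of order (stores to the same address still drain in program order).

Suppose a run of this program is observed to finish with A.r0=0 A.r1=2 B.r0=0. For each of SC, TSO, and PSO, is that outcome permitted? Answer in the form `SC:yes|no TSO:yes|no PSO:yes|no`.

SC:no TSO:yes PSO:yes

outcome vector order: (A.r0,A.r1,B.r0)
SC (6): 0/0/1; 0/2/1; 2/0/0; 2/0/1; 2/2/0; 2/2/1
TSO (8): 0/0/0; 0/0/1; 0/2/0; 0/2/1; 2/0/0; 2/0/1; 2/2/0; 2/2/1
PSO (8): 0/0/0; 0/0/1; 0/2/0; 0/2/1; 2/0/0; 2/0/1; 2/2/0; 2/2/1
target 0/2/0 ∈ {TSO,PSO}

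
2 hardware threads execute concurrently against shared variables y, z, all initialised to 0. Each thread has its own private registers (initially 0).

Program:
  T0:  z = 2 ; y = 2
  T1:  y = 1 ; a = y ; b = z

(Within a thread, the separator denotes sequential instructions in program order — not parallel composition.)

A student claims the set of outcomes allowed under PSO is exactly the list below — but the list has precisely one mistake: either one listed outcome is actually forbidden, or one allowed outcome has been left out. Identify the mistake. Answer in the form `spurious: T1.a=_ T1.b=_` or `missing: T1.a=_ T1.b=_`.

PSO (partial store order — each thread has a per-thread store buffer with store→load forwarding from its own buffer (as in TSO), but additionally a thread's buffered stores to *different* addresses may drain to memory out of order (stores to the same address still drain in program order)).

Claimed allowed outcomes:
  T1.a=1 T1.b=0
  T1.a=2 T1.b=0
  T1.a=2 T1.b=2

outcome vector order: (T1.a,T1.b)
[PSO] allowed = {<1 0>, <1 2>, <2 0>, <2 2>}
PSO∖claimed = {<1 2>}

missing: T1.a=1 T1.b=2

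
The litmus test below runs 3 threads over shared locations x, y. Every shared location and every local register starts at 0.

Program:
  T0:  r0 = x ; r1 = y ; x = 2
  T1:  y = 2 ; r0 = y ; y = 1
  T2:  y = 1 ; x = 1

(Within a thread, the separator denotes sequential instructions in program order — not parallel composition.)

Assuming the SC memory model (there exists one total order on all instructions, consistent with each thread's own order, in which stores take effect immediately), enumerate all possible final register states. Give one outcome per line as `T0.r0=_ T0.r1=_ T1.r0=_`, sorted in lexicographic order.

T0.r0=0 T0.r1=0 T1.r0=1
T0.r0=0 T0.r1=0 T1.r0=2
T0.r0=0 T0.r1=1 T1.r0=1
T0.r0=0 T0.r1=1 T1.r0=2
T0.r0=0 T0.r1=2 T1.r0=1
T0.r0=0 T0.r1=2 T1.r0=2
T0.r0=1 T0.r1=1 T1.r0=1
T0.r0=1 T0.r1=1 T1.r0=2
T0.r0=1 T0.r1=2 T1.r0=2

outcome vector order: (T0.r0,T0.r1,T1.r0)
|SC outcomes| = 9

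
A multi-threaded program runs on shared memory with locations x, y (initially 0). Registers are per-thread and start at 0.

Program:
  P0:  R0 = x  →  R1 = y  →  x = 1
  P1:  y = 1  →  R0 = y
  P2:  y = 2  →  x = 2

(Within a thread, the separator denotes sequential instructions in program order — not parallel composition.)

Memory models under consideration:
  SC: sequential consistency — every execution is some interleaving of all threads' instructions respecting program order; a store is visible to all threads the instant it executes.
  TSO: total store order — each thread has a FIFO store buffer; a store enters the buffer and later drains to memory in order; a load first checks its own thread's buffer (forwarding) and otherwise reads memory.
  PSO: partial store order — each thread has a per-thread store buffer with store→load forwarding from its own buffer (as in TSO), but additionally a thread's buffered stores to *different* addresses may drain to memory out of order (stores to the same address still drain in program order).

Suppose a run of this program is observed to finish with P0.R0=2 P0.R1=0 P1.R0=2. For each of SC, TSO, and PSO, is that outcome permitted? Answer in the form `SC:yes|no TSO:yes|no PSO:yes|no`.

outcome vector order: (P0.R0,P0.R1,P1.R0)
under SC → 0/0/1 0/0/2 0/1/1 0/1/2 0/2/1 0/2/2 2/1/1 2/2/1 2/2/2
under TSO → 0/0/1 0/0/2 0/1/1 0/1/2 0/2/1 0/2/2 2/1/1 2/2/1 2/2/2
under PSO → 0/0/1 0/0/2 0/1/1 0/1/2 0/2/1 0/2/2 2/0/1 2/0/2 2/1/1 2/1/2 2/2/1 2/2/2
target 2/0/2 ∈ {PSO}

SC:no TSO:no PSO:yes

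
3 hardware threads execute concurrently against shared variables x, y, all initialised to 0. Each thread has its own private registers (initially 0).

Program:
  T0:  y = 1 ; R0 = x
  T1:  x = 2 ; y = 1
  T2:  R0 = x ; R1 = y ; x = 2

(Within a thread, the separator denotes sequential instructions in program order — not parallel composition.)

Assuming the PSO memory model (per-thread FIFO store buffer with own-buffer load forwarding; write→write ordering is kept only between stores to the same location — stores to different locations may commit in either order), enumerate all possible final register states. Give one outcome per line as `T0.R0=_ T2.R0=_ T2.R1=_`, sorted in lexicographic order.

T0.R0=0 T2.R0=0 T2.R1=0
T0.R0=0 T2.R0=0 T2.R1=1
T0.R0=0 T2.R0=2 T2.R1=0
T0.R0=0 T2.R0=2 T2.R1=1
T0.R0=2 T2.R0=0 T2.R1=0
T0.R0=2 T2.R0=0 T2.R1=1
T0.R0=2 T2.R0=2 T2.R1=0
T0.R0=2 T2.R0=2 T2.R1=1

outcome vector order: (T0.R0,T2.R0,T2.R1)
|PSO outcomes| = 8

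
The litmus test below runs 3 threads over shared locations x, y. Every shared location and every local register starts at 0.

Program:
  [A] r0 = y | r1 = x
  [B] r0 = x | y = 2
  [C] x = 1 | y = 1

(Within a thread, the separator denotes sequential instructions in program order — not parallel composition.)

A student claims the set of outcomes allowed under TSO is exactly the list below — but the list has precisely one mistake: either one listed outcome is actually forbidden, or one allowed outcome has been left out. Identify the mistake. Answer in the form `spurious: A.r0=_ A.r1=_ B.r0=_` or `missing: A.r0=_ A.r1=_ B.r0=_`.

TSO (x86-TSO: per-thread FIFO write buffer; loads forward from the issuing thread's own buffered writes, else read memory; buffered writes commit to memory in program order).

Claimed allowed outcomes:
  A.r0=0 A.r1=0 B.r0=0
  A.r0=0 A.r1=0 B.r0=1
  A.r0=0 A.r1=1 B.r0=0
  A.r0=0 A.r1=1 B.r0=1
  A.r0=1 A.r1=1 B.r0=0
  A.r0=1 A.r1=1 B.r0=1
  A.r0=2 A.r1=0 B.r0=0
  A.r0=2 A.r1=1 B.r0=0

missing: A.r0=2 A.r1=1 B.r0=1

outcome vector order: (A.r0,A.r1,B.r0)
[TSO] allowed = {0/0/0, 0/0/1, 0/1/0, 0/1/1, 1/1/0, 1/1/1, 2/0/0, 2/1/0, 2/1/1}
TSO∖claimed = {2/1/1}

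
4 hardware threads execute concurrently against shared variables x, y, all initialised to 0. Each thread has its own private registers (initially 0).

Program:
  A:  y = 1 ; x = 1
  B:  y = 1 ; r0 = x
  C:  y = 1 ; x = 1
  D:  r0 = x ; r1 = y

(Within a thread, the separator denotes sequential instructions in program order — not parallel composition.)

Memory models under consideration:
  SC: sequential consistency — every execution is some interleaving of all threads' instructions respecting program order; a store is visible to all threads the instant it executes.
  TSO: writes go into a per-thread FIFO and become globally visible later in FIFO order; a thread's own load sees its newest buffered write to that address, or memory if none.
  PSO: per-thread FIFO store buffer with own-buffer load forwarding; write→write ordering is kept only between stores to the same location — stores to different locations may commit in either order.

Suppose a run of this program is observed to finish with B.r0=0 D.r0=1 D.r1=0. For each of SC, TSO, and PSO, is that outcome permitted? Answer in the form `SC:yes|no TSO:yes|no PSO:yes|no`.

outcome vector order: (B.r0,D.r0,D.r1)
SC (6): (0,0,0); (0,0,1); (0,1,1); (1,0,0); (1,0,1); (1,1,1)
TSO (6): (0,0,0); (0,0,1); (0,1,1); (1,0,0); (1,0,1); (1,1,1)
PSO (8): (0,0,0); (0,0,1); (0,1,0); (0,1,1); (1,0,0); (1,0,1); (1,1,0); (1,1,1)
target (0,1,0) ∈ {PSO}

SC:no TSO:no PSO:yes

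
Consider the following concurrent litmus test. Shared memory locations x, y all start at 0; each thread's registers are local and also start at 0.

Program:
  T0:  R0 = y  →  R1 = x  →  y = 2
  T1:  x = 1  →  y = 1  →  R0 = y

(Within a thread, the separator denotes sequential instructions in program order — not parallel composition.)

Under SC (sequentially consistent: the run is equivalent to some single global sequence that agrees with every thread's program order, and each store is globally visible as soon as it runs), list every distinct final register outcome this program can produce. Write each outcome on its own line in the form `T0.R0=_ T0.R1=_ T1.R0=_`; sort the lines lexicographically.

T0.R0=0 T0.R1=0 T1.R0=1
T0.R0=0 T0.R1=0 T1.R0=2
T0.R0=0 T0.R1=1 T1.R0=1
T0.R0=0 T0.R1=1 T1.R0=2
T0.R0=1 T0.R1=1 T1.R0=1
T0.R0=1 T0.R1=1 T1.R0=2

outcome vector order: (T0.R0,T0.R1,T1.R0)
|SC outcomes| = 6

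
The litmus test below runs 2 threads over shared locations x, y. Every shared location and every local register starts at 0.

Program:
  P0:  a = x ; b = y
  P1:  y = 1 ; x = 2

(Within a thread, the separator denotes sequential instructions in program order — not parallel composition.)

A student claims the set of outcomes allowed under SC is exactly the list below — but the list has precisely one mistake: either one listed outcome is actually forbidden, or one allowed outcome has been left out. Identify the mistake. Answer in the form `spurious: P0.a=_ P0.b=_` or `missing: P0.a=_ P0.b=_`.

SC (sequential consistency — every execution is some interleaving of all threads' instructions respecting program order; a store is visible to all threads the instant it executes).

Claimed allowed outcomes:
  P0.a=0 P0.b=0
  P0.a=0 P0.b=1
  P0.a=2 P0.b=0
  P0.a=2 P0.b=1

spurious: P0.a=2 P0.b=0

outcome vector order: (P0.a,P0.b)
SC: 3 outcomes — {0/0; 0/1; 2/1}
claimed∖SC = {2/0}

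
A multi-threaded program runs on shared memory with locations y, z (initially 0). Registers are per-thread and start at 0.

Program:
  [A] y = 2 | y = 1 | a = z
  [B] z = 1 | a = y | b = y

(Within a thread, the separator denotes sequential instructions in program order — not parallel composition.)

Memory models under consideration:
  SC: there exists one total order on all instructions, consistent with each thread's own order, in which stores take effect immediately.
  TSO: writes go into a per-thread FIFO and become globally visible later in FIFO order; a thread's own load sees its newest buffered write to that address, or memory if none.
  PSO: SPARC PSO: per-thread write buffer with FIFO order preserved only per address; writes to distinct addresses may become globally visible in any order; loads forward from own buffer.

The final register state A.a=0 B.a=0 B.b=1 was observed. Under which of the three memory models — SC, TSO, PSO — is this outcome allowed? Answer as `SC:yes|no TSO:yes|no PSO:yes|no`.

SC:no TSO:yes PSO:yes

outcome vector order: (A.a,B.a,B.b)
[SC] allowed = {<0 1 1> <1 0 0> <1 0 1> <1 0 2> <1 1 1> <1 2 1> <1 2 2>}
[TSO] allowed = {<0 0 0> <0 0 1> <0 0 2> <0 1 1> <0 2 1> <0 2 2> <1 0 0> <1 0 1> <1 0 2> <1 1 1> <1 2 1> <1 2 2>}
[PSO] allowed = {<0 0 0> <0 0 1> <0 0 2> <0 1 1> <0 2 1> <0 2 2> <1 0 0> <1 0 1> <1 0 2> <1 1 1> <1 2 1> <1 2 2>}
target <0 0 1> ∈ {TSO,PSO}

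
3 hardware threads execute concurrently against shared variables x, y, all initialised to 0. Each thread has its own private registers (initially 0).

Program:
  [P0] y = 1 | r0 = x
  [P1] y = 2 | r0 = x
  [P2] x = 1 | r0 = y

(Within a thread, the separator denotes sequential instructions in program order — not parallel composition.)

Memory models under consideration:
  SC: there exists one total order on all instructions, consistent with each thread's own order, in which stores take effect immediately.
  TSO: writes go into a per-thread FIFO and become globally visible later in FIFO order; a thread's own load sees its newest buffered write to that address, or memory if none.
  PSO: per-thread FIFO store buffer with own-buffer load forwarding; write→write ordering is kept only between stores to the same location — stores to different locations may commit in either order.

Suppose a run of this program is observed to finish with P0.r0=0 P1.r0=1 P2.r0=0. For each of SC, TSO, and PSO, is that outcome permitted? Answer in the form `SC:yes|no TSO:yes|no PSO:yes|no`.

outcome vector order: (P0.r0,P1.r0,P2.r0)
SC: 9 outcomes — {<0 0 1>; <0 0 2>; <0 1 1>; <0 1 2>; <1 0 1>; <1 0 2>; <1 1 0>; <1 1 1>; <1 1 2>}
TSO: 12 outcomes — {<0 0 0>; <0 0 1>; <0 0 2>; <0 1 0>; <0 1 1>; <0 1 2>; <1 0 0>; <1 0 1>; <1 0 2>; <1 1 0>; <1 1 1>; <1 1 2>}
PSO: 12 outcomes — {<0 0 0>; <0 0 1>; <0 0 2>; <0 1 0>; <0 1 1>; <0 1 2>; <1 0 0>; <1 0 1>; <1 0 2>; <1 1 0>; <1 1 1>; <1 1 2>}
target <0 1 0> ∈ {TSO,PSO}

SC:no TSO:yes PSO:yes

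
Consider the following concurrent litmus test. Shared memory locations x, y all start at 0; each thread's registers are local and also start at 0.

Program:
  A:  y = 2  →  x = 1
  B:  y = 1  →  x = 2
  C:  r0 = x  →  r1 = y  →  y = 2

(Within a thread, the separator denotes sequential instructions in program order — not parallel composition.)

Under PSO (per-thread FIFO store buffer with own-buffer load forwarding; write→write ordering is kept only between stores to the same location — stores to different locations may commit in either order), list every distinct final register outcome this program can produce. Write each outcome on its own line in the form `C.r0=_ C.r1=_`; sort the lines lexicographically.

outcome vector order: (C.r0,C.r1)
|PSO outcomes| = 9

C.r0=0 C.r1=0
C.r0=0 C.r1=1
C.r0=0 C.r1=2
C.r0=1 C.r1=0
C.r0=1 C.r1=1
C.r0=1 C.r1=2
C.r0=2 C.r1=0
C.r0=2 C.r1=1
C.r0=2 C.r1=2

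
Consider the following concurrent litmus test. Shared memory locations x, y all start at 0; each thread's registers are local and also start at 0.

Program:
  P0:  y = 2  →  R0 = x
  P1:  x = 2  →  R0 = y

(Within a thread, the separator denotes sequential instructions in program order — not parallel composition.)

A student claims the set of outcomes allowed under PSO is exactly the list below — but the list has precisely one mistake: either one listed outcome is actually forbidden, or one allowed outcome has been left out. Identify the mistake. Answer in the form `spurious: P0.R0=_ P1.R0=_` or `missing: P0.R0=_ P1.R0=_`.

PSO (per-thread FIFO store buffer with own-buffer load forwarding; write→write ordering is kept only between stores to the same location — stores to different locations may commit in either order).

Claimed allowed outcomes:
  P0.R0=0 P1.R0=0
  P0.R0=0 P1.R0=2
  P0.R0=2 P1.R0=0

missing: P0.R0=2 P1.R0=2

outcome vector order: (P0.R0,P1.R0)
PSO (4): (0,0); (0,2); (2,0); (2,2)
PSO∖claimed = {(2,2)}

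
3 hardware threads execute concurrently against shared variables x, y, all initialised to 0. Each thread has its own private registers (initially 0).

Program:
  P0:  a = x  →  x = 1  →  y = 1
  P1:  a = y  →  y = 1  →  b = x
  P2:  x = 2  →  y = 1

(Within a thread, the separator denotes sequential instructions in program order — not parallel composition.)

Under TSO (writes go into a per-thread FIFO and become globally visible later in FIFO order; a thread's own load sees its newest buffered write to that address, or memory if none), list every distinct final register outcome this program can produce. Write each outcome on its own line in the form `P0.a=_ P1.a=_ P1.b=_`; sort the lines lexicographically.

P0.a=0 P1.a=0 P1.b=0
P0.a=0 P1.a=0 P1.b=1
P0.a=0 P1.a=0 P1.b=2
P0.a=0 P1.a=1 P1.b=1
P0.a=0 P1.a=1 P1.b=2
P0.a=2 P1.a=0 P1.b=0
P0.a=2 P1.a=0 P1.b=1
P0.a=2 P1.a=0 P1.b=2
P0.a=2 P1.a=1 P1.b=1
P0.a=2 P1.a=1 P1.b=2

outcome vector order: (P0.a,P1.a,P1.b)
|TSO outcomes| = 10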